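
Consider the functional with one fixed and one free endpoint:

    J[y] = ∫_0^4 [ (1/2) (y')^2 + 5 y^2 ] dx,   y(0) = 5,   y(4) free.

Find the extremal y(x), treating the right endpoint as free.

The Lagrangian L = (1/2) (y')^2 + 5 y^2 gives
    ∂L/∂y = 10 y,   ∂L/∂y' = y'.
Euler-Lagrange: y'' − 10 y = 0.
With k = sqrt(10), the general solution is
    y(x) = A cosh(sqrt(10) x) + B sinh(sqrt(10) x).
Fixed left endpoint y(0) = 5 ⇒ A = 5.
The right endpoint x = 4 is free, so the natural (transversality) condition is ∂L/∂y' |_{x=4} = 0, i.e. y'(4) = 0.
Compute y'(x) = A k sinh(k x) + B k cosh(k x), so
    y'(4) = A k sinh(k·4) + B k cosh(k·4) = 0
    ⇒ B = −A tanh(k·4) = − 5 tanh(sqrt(10)·4).
Therefore the extremal is
    y(x) = 5 cosh(sqrt(10) x) − 5 tanh(sqrt(10)·4) sinh(sqrt(10) x).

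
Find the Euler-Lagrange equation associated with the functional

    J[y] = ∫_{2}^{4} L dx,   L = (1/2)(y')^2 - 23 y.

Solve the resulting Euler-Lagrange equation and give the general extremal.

The Lagrangian is L = (1/2)(y')^2 - 23 y.
∂L/∂y = -23.
∂L/∂y' = y'.
The Euler-Lagrange equation d/dx(∂L/∂y') − ∂L/∂y = 0 becomes:
    y'' + 23 = 0
General solution: y(x) = -(23/2) x^2 + A x + B, where A and B are arbitrary constants fixed by the endpoint conditions.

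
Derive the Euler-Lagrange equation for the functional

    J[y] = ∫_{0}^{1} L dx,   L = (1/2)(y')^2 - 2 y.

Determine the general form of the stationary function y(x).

The Lagrangian is L = (1/2)(y')^2 - 2 y.
∂L/∂y = -2.
∂L/∂y' = y'.
The Euler-Lagrange equation d/dx(∂L/∂y') − ∂L/∂y = 0 becomes:
    y'' + 2 = 0
General solution: y(x) = -x^2 + A x + B, where A and B are arbitrary constants fixed by the endpoint conditions.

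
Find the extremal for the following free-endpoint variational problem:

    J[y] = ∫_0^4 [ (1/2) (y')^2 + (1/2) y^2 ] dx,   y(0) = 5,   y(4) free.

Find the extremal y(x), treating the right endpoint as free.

The Lagrangian L = (1/2) (y')^2 + (1/2) y^2 gives
    ∂L/∂y = 1 y,   ∂L/∂y' = y'.
Euler-Lagrange: y'' − y = 0.
With k = 1, the general solution is
    y(x) = A cosh(x) + B sinh(x).
Fixed left endpoint y(0) = 5 ⇒ A = 5.
The right endpoint x = 4 is free, so the natural (transversality) condition is ∂L/∂y' |_{x=4} = 0, i.e. y'(4) = 0.
Compute y'(x) = A k sinh(k x) + B k cosh(k x), so
    y'(4) = A k sinh(k·4) + B k cosh(k·4) = 0
    ⇒ B = −A tanh(k·4) = − 5 tanh(1·4).
Therefore the extremal is
    y(x) = 5 cosh(1 x) − 5 tanh(1·4) sinh(1 x).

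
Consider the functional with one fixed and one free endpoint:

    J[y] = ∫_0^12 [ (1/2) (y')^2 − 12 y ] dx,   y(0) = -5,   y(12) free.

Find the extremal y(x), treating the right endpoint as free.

The Lagrangian L = (1/2) (y')^2 − 12 y gives
    ∂L/∂y = −12,   ∂L/∂y' = y'.
Euler-Lagrange: d/dx(y') − (−12) = 0, i.e. y'' + 12 = 0, so
    y(x) = −(12/2) x^2 + C1 x + C2.
Fixed left endpoint y(0) = -5 ⇒ C2 = -5.
The right endpoint x = 12 is free, so the natural (transversality) condition is ∂L/∂y' |_{x=12} = 0, i.e. y'(12) = 0.
Compute y'(x) = −12 x + C1, so y'(12) = −144 + C1 = 0 ⇒ C1 = 144.
Therefore the extremal is
    y(x) = −6 x^2 + 144 x − 5.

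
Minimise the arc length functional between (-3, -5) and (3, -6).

Arc-length functional: J[y] = ∫ sqrt(1 + (y')^2) dx.
Lagrangian L = sqrt(1 + (y')^2) has no explicit y dependence, so ∂L/∂y = 0 and the Euler-Lagrange equation gives
    d/dx( y' / sqrt(1 + (y')^2) ) = 0  ⇒  y' / sqrt(1 + (y')^2) = const.
Hence y' is constant, so y(x) is affine.
Fitting the endpoints (-3, -5) and (3, -6):
    slope m = ((-6) − (-5)) / (3 − (-3)) = -1/6,
    intercept c = (-5) − m·(-3) = -11/2.
Extremal: y(x) = (-1/6) x - 11/2.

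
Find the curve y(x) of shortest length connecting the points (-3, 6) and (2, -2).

Arc-length functional: J[y] = ∫ sqrt(1 + (y')^2) dx.
Lagrangian L = sqrt(1 + (y')^2) has no explicit y dependence, so ∂L/∂y = 0 and the Euler-Lagrange equation gives
    d/dx( y' / sqrt(1 + (y')^2) ) = 0  ⇒  y' / sqrt(1 + (y')^2) = const.
Hence y' is constant, so y(x) is affine.
Fitting the endpoints (-3, 6) and (2, -2):
    slope m = ((-2) − 6) / (2 − (-3)) = -8/5,
    intercept c = 6 − m·(-3) = 6/5.
Extremal: y(x) = (-8/5) x + 6/5.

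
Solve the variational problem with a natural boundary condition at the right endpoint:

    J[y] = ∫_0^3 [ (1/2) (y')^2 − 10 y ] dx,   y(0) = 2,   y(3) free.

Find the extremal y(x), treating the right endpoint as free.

The Lagrangian L = (1/2) (y')^2 − 10 y gives
    ∂L/∂y = −10,   ∂L/∂y' = y'.
Euler-Lagrange: d/dx(y') − (−10) = 0, i.e. y'' + 10 = 0, so
    y(x) = −(10/2) x^2 + C1 x + C2.
Fixed left endpoint y(0) = 2 ⇒ C2 = 2.
The right endpoint x = 3 is free, so the natural (transversality) condition is ∂L/∂y' |_{x=3} = 0, i.e. y'(3) = 0.
Compute y'(x) = −10 x + C1, so y'(3) = −30 + C1 = 0 ⇒ C1 = 30.
Therefore the extremal is
    y(x) = −5 x^2 + 30 x + 2.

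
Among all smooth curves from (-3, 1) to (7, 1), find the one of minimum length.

Arc-length functional: J[y] = ∫ sqrt(1 + (y')^2) dx.
Lagrangian L = sqrt(1 + (y')^2) has no explicit y dependence, so ∂L/∂y = 0 and the Euler-Lagrange equation gives
    d/dx( y' / sqrt(1 + (y')^2) ) = 0  ⇒  y' / sqrt(1 + (y')^2) = const.
Hence y' is constant, so y(x) is affine.
Fitting the endpoints (-3, 1) and (7, 1):
    slope m = (1 − 1) / (7 − (-3)) = 0,
    intercept c = 1 − m·(-3) = 1.
Extremal: y(x) = 1.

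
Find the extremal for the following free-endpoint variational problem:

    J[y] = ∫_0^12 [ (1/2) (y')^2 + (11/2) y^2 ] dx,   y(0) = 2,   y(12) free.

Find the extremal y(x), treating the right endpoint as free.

The Lagrangian L = (1/2) (y')^2 + (11/2) y^2 gives
    ∂L/∂y = 11 y,   ∂L/∂y' = y'.
Euler-Lagrange: y'' − 11 y = 0.
With k = sqrt(11), the general solution is
    y(x) = A cosh(sqrt(11) x) + B sinh(sqrt(11) x).
Fixed left endpoint y(0) = 2 ⇒ A = 2.
The right endpoint x = 12 is free, so the natural (transversality) condition is ∂L/∂y' |_{x=12} = 0, i.e. y'(12) = 0.
Compute y'(x) = A k sinh(k x) + B k cosh(k x), so
    y'(12) = A k sinh(k·12) + B k cosh(k·12) = 0
    ⇒ B = −A tanh(k·12) = − 2 tanh(sqrt(11)·12).
Therefore the extremal is
    y(x) = 2 cosh(sqrt(11) x) − 2 tanh(sqrt(11)·12) sinh(sqrt(11) x).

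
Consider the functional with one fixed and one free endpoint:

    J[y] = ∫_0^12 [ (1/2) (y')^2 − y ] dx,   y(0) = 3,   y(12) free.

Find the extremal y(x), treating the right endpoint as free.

The Lagrangian L = (1/2) (y')^2 − y gives
    ∂L/∂y = −1,   ∂L/∂y' = y'.
Euler-Lagrange: d/dx(y') − (−1) = 0, i.e. y'' + 1 = 0, so
    y(x) = −(1/2) x^2 + C1 x + C2.
Fixed left endpoint y(0) = 3 ⇒ C2 = 3.
The right endpoint x = 12 is free, so the natural (transversality) condition is ∂L/∂y' |_{x=12} = 0, i.e. y'(12) = 0.
Compute y'(x) = −1 x + C1, so y'(12) = −12 + C1 = 0 ⇒ C1 = 12.
Therefore the extremal is
    y(x) = −x^2/2 + 12 x + 3.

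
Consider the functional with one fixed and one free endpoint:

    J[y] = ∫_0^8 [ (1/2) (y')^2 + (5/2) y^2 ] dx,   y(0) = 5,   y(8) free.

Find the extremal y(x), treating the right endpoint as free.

The Lagrangian L = (1/2) (y')^2 + (5/2) y^2 gives
    ∂L/∂y = 5 y,   ∂L/∂y' = y'.
Euler-Lagrange: y'' − 5 y = 0.
With k = sqrt(5), the general solution is
    y(x) = A cosh(sqrt(5) x) + B sinh(sqrt(5) x).
Fixed left endpoint y(0) = 5 ⇒ A = 5.
The right endpoint x = 8 is free, so the natural (transversality) condition is ∂L/∂y' |_{x=8} = 0, i.e. y'(8) = 0.
Compute y'(x) = A k sinh(k x) + B k cosh(k x), so
    y'(8) = A k sinh(k·8) + B k cosh(k·8) = 0
    ⇒ B = −A tanh(k·8) = − 5 tanh(sqrt(5)·8).
Therefore the extremal is
    y(x) = 5 cosh(sqrt(5) x) − 5 tanh(sqrt(5)·8) sinh(sqrt(5) x).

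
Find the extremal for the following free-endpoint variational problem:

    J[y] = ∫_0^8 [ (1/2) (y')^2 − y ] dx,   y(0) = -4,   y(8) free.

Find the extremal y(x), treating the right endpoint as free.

The Lagrangian L = (1/2) (y')^2 − y gives
    ∂L/∂y = −1,   ∂L/∂y' = y'.
Euler-Lagrange: d/dx(y') − (−1) = 0, i.e. y'' + 1 = 0, so
    y(x) = −(1/2) x^2 + C1 x + C2.
Fixed left endpoint y(0) = -4 ⇒ C2 = -4.
The right endpoint x = 8 is free, so the natural (transversality) condition is ∂L/∂y' |_{x=8} = 0, i.e. y'(8) = 0.
Compute y'(x) = −1 x + C1, so y'(8) = −8 + C1 = 0 ⇒ C1 = 8.
Therefore the extremal is
    y(x) = −x^2/2 + 8 x − 4.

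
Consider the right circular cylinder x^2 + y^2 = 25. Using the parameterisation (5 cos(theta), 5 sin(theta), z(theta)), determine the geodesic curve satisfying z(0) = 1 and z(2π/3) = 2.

Parameterise the cylinder of radius R = 5 as
    r(θ) = (5 cos θ, 5 sin θ, z(θ)).
The arc-length element is
    ds = sqrt(25 + (dz/dθ)^2) dθ,
so the Lagrangian is L = sqrt(25 + z'^2).
L depends on z' only, not on z or θ, so ∂L/∂z = 0 and
    ∂L/∂z' = z' / sqrt(25 + z'^2).
The Euler-Lagrange equation gives
    d/dθ( z' / sqrt(25 + z'^2) ) = 0,
so z' is constant. Integrating once:
    z(θ) = a θ + b,
a helix on the cylinder (a straight line when the cylinder is unrolled). The constants a, b are determined by the endpoint conditions.
With endpoint conditions z(0) = 1 and z(2π/3) = 2: from z(0) = b we get b = 1, and a·2π/3 + 1 = 2 gives a = 3/(2π), so
    z(θ) = (3/(2π)) θ + 1.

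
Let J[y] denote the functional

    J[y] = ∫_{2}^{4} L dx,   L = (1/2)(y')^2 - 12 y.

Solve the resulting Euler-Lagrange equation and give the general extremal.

The Lagrangian is L = (1/2)(y')^2 - 12 y.
∂L/∂y = -12.
∂L/∂y' = y'.
The Euler-Lagrange equation d/dx(∂L/∂y') − ∂L/∂y = 0 becomes:
    y'' + 12 = 0
General solution: y(x) = -6 x^2 + A x + B, where A and B are arbitrary constants fixed by the endpoint conditions.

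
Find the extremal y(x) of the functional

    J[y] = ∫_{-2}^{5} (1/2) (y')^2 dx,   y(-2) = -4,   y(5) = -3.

The Lagrangian is L = (1/2) (y')^2.
Compute ∂L/∂y = 0, ∂L/∂y' = y'.
The Euler-Lagrange equation d/dx(∂L/∂y') − ∂L/∂y = 0 reduces to
    y'' = 0.
Its general solution is
    y(x) = A x + B,
with A, B fixed by the endpoint conditions.
Applying the endpoint conditions y(-2) = -4 and y(5) = -3: solve A·-2 + B = -4 and A·5 + B = -3. Subtracting gives A(5 − -2) = -3 − -4, so A = 1/7, and B = -4 − A·-2 = -26/7. Therefore
    y(x) = (1/7) x - 26/7.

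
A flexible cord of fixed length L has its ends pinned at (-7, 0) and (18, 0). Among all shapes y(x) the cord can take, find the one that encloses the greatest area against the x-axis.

Set up the augmented Lagrangian using a multiplier λ for the length constraint:
    F(y, y') = y − λ sqrt(1 + y'^2).
F has no explicit x dependence, so the Beltrami identity yields a first integral
    F − y' ∂F/∂y' = C.
Compute ∂F/∂y' = −λ y' / sqrt(1 + y'^2). Then
    y − λ sqrt(1 + y'^2) + λ y'^2 / sqrt(1 + y'^2) = C
    ⇒  y − λ / sqrt(1 + y'^2) = C.
Solving for y' and integrating gives
    (x − a)^2 + (y − b)^2 = λ^2,
a circular arc of radius λ. The constants a, b are determined by the endpoint conditions y(-7) = y(18) = 0, and λ is fixed implicitly by the length constraint
    ∫_{-7}^{18} sqrt(1 + y'^2) dx = L.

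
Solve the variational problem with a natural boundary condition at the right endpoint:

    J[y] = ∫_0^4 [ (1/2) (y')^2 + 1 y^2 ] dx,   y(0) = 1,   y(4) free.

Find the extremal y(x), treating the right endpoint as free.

The Lagrangian L = (1/2) (y')^2 + 1 y^2 gives
    ∂L/∂y = 2 y,   ∂L/∂y' = y'.
Euler-Lagrange: y'' − 2 y = 0.
With k = sqrt(2), the general solution is
    y(x) = A cosh(sqrt(2) x) + B sinh(sqrt(2) x).
Fixed left endpoint y(0) = 1 ⇒ A = 1.
The right endpoint x = 4 is free, so the natural (transversality) condition is ∂L/∂y' |_{x=4} = 0, i.e. y'(4) = 0.
Compute y'(x) = A k sinh(k x) + B k cosh(k x), so
    y'(4) = A k sinh(k·4) + B k cosh(k·4) = 0
    ⇒ B = −A tanh(k·4) = − tanh(sqrt(2)·4).
Therefore the extremal is
    y(x) = cosh(sqrt(2) x) − tanh(sqrt(2)·4) sinh(sqrt(2) x).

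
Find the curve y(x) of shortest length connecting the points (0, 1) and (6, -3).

Arc-length functional: J[y] = ∫ sqrt(1 + (y')^2) dx.
Lagrangian L = sqrt(1 + (y')^2) has no explicit y dependence, so ∂L/∂y = 0 and the Euler-Lagrange equation gives
    d/dx( y' / sqrt(1 + (y')^2) ) = 0  ⇒  y' / sqrt(1 + (y')^2) = const.
Hence y' is constant, so y(x) is affine.
Fitting the endpoints (0, 1) and (6, -3):
    slope m = ((-3) − 1) / (6 − 0) = -2/3,
    intercept c = 1 − m·0 = 1.
Extremal: y(x) = (-2/3) x + 1.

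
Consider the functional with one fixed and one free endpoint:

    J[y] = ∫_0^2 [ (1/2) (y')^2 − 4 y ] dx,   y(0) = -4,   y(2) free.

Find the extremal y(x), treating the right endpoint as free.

The Lagrangian L = (1/2) (y')^2 − 4 y gives
    ∂L/∂y = −4,   ∂L/∂y' = y'.
Euler-Lagrange: d/dx(y') − (−4) = 0, i.e. y'' + 4 = 0, so
    y(x) = −(4/2) x^2 + C1 x + C2.
Fixed left endpoint y(0) = -4 ⇒ C2 = -4.
The right endpoint x = 2 is free, so the natural (transversality) condition is ∂L/∂y' |_{x=2} = 0, i.e. y'(2) = 0.
Compute y'(x) = −4 x + C1, so y'(2) = −8 + C1 = 0 ⇒ C1 = 8.
Therefore the extremal is
    y(x) = −2 x^2 + 8 x − 4.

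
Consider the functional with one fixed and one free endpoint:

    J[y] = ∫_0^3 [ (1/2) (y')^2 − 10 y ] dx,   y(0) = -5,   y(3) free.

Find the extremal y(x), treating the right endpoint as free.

The Lagrangian L = (1/2) (y')^2 − 10 y gives
    ∂L/∂y = −10,   ∂L/∂y' = y'.
Euler-Lagrange: d/dx(y') − (−10) = 0, i.e. y'' + 10 = 0, so
    y(x) = −(10/2) x^2 + C1 x + C2.
Fixed left endpoint y(0) = -5 ⇒ C2 = -5.
The right endpoint x = 3 is free, so the natural (transversality) condition is ∂L/∂y' |_{x=3} = 0, i.e. y'(3) = 0.
Compute y'(x) = −10 x + C1, so y'(3) = −30 + C1 = 0 ⇒ C1 = 30.
Therefore the extremal is
    y(x) = −5 x^2 + 30 x − 5.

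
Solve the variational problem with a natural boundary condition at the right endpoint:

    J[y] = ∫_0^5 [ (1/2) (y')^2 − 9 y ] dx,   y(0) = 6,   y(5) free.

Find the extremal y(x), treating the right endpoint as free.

The Lagrangian L = (1/2) (y')^2 − 9 y gives
    ∂L/∂y = −9,   ∂L/∂y' = y'.
Euler-Lagrange: d/dx(y') − (−9) = 0, i.e. y'' + 9 = 0, so
    y(x) = −(9/2) x^2 + C1 x + C2.
Fixed left endpoint y(0) = 6 ⇒ C2 = 6.
The right endpoint x = 5 is free, so the natural (transversality) condition is ∂L/∂y' |_{x=5} = 0, i.e. y'(5) = 0.
Compute y'(x) = −9 x + C1, so y'(5) = −45 + C1 = 0 ⇒ C1 = 45.
Therefore the extremal is
    y(x) = −(9/2) x^2 + 45 x + 6.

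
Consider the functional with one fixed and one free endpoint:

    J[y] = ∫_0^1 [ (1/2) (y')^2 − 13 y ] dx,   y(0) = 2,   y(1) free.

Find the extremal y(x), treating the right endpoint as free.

The Lagrangian L = (1/2) (y')^2 − 13 y gives
    ∂L/∂y = −13,   ∂L/∂y' = y'.
Euler-Lagrange: d/dx(y') − (−13) = 0, i.e. y'' + 13 = 0, so
    y(x) = −(13/2) x^2 + C1 x + C2.
Fixed left endpoint y(0) = 2 ⇒ C2 = 2.
The right endpoint x = 1 is free, so the natural (transversality) condition is ∂L/∂y' |_{x=1} = 0, i.e. y'(1) = 0.
Compute y'(x) = −13 x + C1, so y'(1) = −13 + C1 = 0 ⇒ C1 = 13.
Therefore the extremal is
    y(x) = −(13/2) x^2 + 13 x + 2.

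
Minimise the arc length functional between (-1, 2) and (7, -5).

Arc-length functional: J[y] = ∫ sqrt(1 + (y')^2) dx.
Lagrangian L = sqrt(1 + (y')^2) has no explicit y dependence, so ∂L/∂y = 0 and the Euler-Lagrange equation gives
    d/dx( y' / sqrt(1 + (y')^2) ) = 0  ⇒  y' / sqrt(1 + (y')^2) = const.
Hence y' is constant, so y(x) is affine.
Fitting the endpoints (-1, 2) and (7, -5):
    slope m = ((-5) − 2) / (7 − (-1)) = -7/8,
    intercept c = 2 − m·(-1) = 9/8.
Extremal: y(x) = (-7/8) x + 9/8.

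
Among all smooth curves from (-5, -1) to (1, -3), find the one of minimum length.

Arc-length functional: J[y] = ∫ sqrt(1 + (y')^2) dx.
Lagrangian L = sqrt(1 + (y')^2) has no explicit y dependence, so ∂L/∂y = 0 and the Euler-Lagrange equation gives
    d/dx( y' / sqrt(1 + (y')^2) ) = 0  ⇒  y' / sqrt(1 + (y')^2) = const.
Hence y' is constant, so y(x) is affine.
Fitting the endpoints (-5, -1) and (1, -3):
    slope m = ((-3) − (-1)) / (1 − (-5)) = -1/3,
    intercept c = (-1) − m·(-5) = -8/3.
Extremal: y(x) = (-1/3) x - 8/3.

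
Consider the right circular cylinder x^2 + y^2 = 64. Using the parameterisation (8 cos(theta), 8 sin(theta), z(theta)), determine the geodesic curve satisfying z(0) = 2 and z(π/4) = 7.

Parameterise the cylinder of radius R = 8 as
    r(θ) = (8 cos θ, 8 sin θ, z(θ)).
The arc-length element is
    ds = sqrt(64 + (dz/dθ)^2) dθ,
so the Lagrangian is L = sqrt(64 + z'^2).
L depends on z' only, not on z or θ, so ∂L/∂z = 0 and
    ∂L/∂z' = z' / sqrt(64 + z'^2).
The Euler-Lagrange equation gives
    d/dθ( z' / sqrt(64 + z'^2) ) = 0,
so z' is constant. Integrating once:
    z(θ) = a θ + b,
a helix on the cylinder (a straight line when the cylinder is unrolled). The constants a, b are determined by the endpoint conditions.
With endpoint conditions z(0) = 2 and z(π/4) = 7: from z(0) = b we get b = 2, and a·π/4 + 2 = 7 gives a = 20/π, so
    z(θ) = (20/π) θ + 2.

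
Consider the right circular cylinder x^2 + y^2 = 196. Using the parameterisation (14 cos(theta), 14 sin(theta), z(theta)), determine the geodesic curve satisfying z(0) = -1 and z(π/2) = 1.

Parameterise the cylinder of radius R = 14 as
    r(θ) = (14 cos θ, 14 sin θ, z(θ)).
The arc-length element is
    ds = sqrt(196 + (dz/dθ)^2) dθ,
so the Lagrangian is L = sqrt(196 + z'^2).
L depends on z' only, not on z or θ, so ∂L/∂z = 0 and
    ∂L/∂z' = z' / sqrt(196 + z'^2).
The Euler-Lagrange equation gives
    d/dθ( z' / sqrt(196 + z'^2) ) = 0,
so z' is constant. Integrating once:
    z(θ) = a θ + b,
a helix on the cylinder (a straight line when the cylinder is unrolled). The constants a, b are determined by the endpoint conditions.
With endpoint conditions z(0) = -1 and z(π/2) = 1: from z(0) = b we get b = -1, and a·π/2 + -1 = 1 gives a = 4/π, so
    z(θ) = (4/π) θ − 1.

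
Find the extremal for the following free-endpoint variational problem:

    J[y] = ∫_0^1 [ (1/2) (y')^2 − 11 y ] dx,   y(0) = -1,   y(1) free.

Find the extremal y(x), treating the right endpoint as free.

The Lagrangian L = (1/2) (y')^2 − 11 y gives
    ∂L/∂y = −11,   ∂L/∂y' = y'.
Euler-Lagrange: d/dx(y') − (−11) = 0, i.e. y'' + 11 = 0, so
    y(x) = −(11/2) x^2 + C1 x + C2.
Fixed left endpoint y(0) = -1 ⇒ C2 = -1.
The right endpoint x = 1 is free, so the natural (transversality) condition is ∂L/∂y' |_{x=1} = 0, i.e. y'(1) = 0.
Compute y'(x) = −11 x + C1, so y'(1) = −11 + C1 = 0 ⇒ C1 = 11.
Therefore the extremal is
    y(x) = −(11/2) x^2 + 11 x − 1.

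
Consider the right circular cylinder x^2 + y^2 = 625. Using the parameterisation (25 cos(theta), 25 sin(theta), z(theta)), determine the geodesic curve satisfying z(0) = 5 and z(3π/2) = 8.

Parameterise the cylinder of radius R = 25 as
    r(θ) = (25 cos θ, 25 sin θ, z(θ)).
The arc-length element is
    ds = sqrt(625 + (dz/dθ)^2) dθ,
so the Lagrangian is L = sqrt(625 + z'^2).
L depends on z' only, not on z or θ, so ∂L/∂z = 0 and
    ∂L/∂z' = z' / sqrt(625 + z'^2).
The Euler-Lagrange equation gives
    d/dθ( z' / sqrt(625 + z'^2) ) = 0,
so z' is constant. Integrating once:
    z(θ) = a θ + b,
a helix on the cylinder (a straight line when the cylinder is unrolled). The constants a, b are determined by the endpoint conditions.
With endpoint conditions z(0) = 5 and z(3π/2) = 8: from z(0) = b we get b = 5, and a·3π/2 + 5 = 8 gives a = 2/π, so
    z(θ) = (2/π) θ + 5.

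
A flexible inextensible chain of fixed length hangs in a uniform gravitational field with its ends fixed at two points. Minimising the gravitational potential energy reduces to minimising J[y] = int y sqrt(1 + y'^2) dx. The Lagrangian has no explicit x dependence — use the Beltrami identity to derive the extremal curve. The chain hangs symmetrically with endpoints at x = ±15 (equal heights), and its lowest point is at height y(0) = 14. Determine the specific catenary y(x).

The Lagrangian L(y, y') = y sqrt(1 + y'^2) has no explicit x dependence, so the Beltrami identity applies:
    L − y' ∂L/∂y' = C.
Compute ∂L/∂y' = y · y' / sqrt(1 + y'^2). Then
    L − y' ∂L/∂y'
    = y sqrt(1 + y'^2) − y · y'^2 / sqrt(1 + y'^2)
    = y (1 + y'^2 − y'^2) / sqrt(1 + y'^2)
    = y / sqrt(1 + y'^2) = C.
Squaring gives y^2 = C^2 (1 + y'^2), i.e.
    y'^2 = y^2 / C^2 − 1.
Separating variables,
    dy / sqrt(y^2 − C^2) = dx / C,
and integrating gives arccosh(y / C) = (x − a)/C, so
    y(x) = C cosh((x − a)/C),
the catenary. The constants C and a are fixed by the two endpoint conditions (and, for the hanging-chain problem, the length constraint selects C).
Now fit the given data. The endpoints x = ±15 are symmetric at equal height, so the catenary is even about its minimum: a = 0 and y(x) = C cosh(x/C). The lowest point is y(0) = C cosh(0) = C, and we are told y(0) = 14, so C = 14. Therefore
    y(x) = 14 cosh(x/14),
and at the endpoints
    y(±15) = 14 cosh(15/14).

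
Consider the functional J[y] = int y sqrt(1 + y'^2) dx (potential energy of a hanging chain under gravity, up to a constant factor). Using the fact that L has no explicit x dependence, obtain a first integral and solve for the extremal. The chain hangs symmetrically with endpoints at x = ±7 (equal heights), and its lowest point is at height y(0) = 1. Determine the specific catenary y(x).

The Lagrangian L(y, y') = y sqrt(1 + y'^2) has no explicit x dependence, so the Beltrami identity applies:
    L − y' ∂L/∂y' = C.
Compute ∂L/∂y' = y · y' / sqrt(1 + y'^2). Then
    L − y' ∂L/∂y'
    = y sqrt(1 + y'^2) − y · y'^2 / sqrt(1 + y'^2)
    = y (1 + y'^2 − y'^2) / sqrt(1 + y'^2)
    = y / sqrt(1 + y'^2) = C.
Squaring gives y^2 = C^2 (1 + y'^2), i.e.
    y'^2 = y^2 / C^2 − 1.
Separating variables,
    dy / sqrt(y^2 − C^2) = dx / C,
and integrating gives arccosh(y / C) = (x − a)/C, so
    y(x) = C cosh((x − a)/C),
the catenary. The constants C and a are fixed by the two endpoint conditions (and, for the hanging-chain problem, the length constraint selects C).
Now fit the given data. The endpoints x = ±7 are symmetric at equal height, so the catenary is even about its minimum: a = 0 and y(x) = C cosh(x/C). The lowest point is y(0) = C cosh(0) = C, and we are told y(0) = 1, so C = 1. Therefore
    y(x) = cosh(x),
and at the endpoints
    y(±7) = cosh(7).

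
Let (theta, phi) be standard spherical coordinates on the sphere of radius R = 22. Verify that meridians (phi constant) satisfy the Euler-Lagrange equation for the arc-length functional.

On the sphere of radius R = 22 with spherical coordinates (θ, φ), the induced metric is
    ds^2 = 484(dθ^2 + sin^2(θ) dφ^2).
Using θ as the parameter, the arc-length functional becomes
    J[φ] = ∫ 22 sqrt(1 + sin^2(θ) (dφ/dθ)^2) dθ.
So L = 22 sqrt(1 + sin^2(θ) φ'^2). Compute
    ∂L/∂φ = 0  (L has no explicit φ dependence),
    ∂L/∂φ' = 22 sin^2(θ) φ' / sqrt(1 + sin^2(θ) φ'^2).
For the candidate φ(θ) = c (constant), φ' = 0, so ∂L/∂φ' evaluated along the candidate vanishes, and ∂L/∂φ is identically zero. Hence
    d/dθ(∂L/∂φ') − ∂L/∂φ = 0
is satisfied. Therefore meridians φ = const are extremals of arc length — they are geodesics on the sphere.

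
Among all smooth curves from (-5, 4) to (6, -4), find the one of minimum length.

Arc-length functional: J[y] = ∫ sqrt(1 + (y')^2) dx.
Lagrangian L = sqrt(1 + (y')^2) has no explicit y dependence, so ∂L/∂y = 0 and the Euler-Lagrange equation gives
    d/dx( y' / sqrt(1 + (y')^2) ) = 0  ⇒  y' / sqrt(1 + (y')^2) = const.
Hence y' is constant, so y(x) is affine.
Fitting the endpoints (-5, 4) and (6, -4):
    slope m = ((-4) − 4) / (6 − (-5)) = -8/11,
    intercept c = 4 − m·(-5) = 4/11.
Extremal: y(x) = (-8/11) x + 4/11.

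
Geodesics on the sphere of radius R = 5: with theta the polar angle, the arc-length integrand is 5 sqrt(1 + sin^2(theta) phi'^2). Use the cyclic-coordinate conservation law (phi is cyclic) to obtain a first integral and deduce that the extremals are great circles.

On the sphere of radius R = 5 with spherical coordinates (θ, φ), the induced metric is
    ds^2 = 25(dθ^2 + sin^2(θ) dφ^2).
Parameterise by θ; the arc-length functional is
    J[φ] = ∫ 5 sqrt(1 + sin^2(θ) (dφ/dθ)^2) dθ,
so L = 5 sqrt(1 + sin^2(θ) φ'^2). Compute
    ∂L/∂φ = 0  (L has no explicit φ dependence),
    ∂L/∂φ' = 5 sin^2(θ) φ' / sqrt(1 + sin^2(θ) φ'^2).
Since ∂L/∂φ = 0, the Euler-Lagrange equation
    d/dθ(∂L/∂φ') − ∂L/∂φ = 0
reduces to d/dθ(∂L/∂φ') = 0, i.e. the momentum conjugate to φ is conserved:
    5 sin^2(θ) φ' / sqrt(1 + sin^2(θ) φ'^2) = C.
The overall factor of 5 is constant, so dividing through gives Clairaut's relation sin^2(θ) φ' / sqrt(1 + sin^2(θ) φ'^2) = C' (with C' = C/5). Solving for φ' and integrating gives the great-circle family
    cot(θ) = A cos(φ − φ_0),
i.e. the intersection of the sphere with a plane through the origin. The two constants A and φ_0 (equivalently C and one phase) are fixed by the two endpoint conditions.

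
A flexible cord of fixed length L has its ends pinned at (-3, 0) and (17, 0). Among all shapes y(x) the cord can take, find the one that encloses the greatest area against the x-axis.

Set up the augmented Lagrangian using a multiplier λ for the length constraint:
    F(y, y') = y − λ sqrt(1 + y'^2).
F has no explicit x dependence, so the Beltrami identity yields a first integral
    F − y' ∂F/∂y' = C.
Compute ∂F/∂y' = −λ y' / sqrt(1 + y'^2). Then
    y − λ sqrt(1 + y'^2) + λ y'^2 / sqrt(1 + y'^2) = C
    ⇒  y − λ / sqrt(1 + y'^2) = C.
Solving for y' and integrating gives
    (x − a)^2 + (y − b)^2 = λ^2,
a circular arc of radius λ. The constants a, b are determined by the endpoint conditions y(-3) = y(17) = 0, and λ is fixed implicitly by the length constraint
    ∫_{-3}^{17} sqrt(1 + y'^2) dx = L.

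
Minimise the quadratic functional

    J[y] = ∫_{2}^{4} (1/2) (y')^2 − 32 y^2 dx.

The Lagrangian is L = (1/2) (y')^2 − 32 y^2.
Compute ∂L/∂y = -64y, ∂L/∂y' = y'.
The Euler-Lagrange equation d/dx(∂L/∂y') − ∂L/∂y = 0 reduces to
    y'' + 64 y = 0.
Its general solution is
    y(x) = A sin(8x) + B cos(8x),
with A, B fixed by the endpoint conditions.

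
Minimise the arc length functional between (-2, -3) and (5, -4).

Arc-length functional: J[y] = ∫ sqrt(1 + (y')^2) dx.
Lagrangian L = sqrt(1 + (y')^2) has no explicit y dependence, so ∂L/∂y = 0 and the Euler-Lagrange equation gives
    d/dx( y' / sqrt(1 + (y')^2) ) = 0  ⇒  y' / sqrt(1 + (y')^2) = const.
Hence y' is constant, so y(x) is affine.
Fitting the endpoints (-2, -3) and (5, -4):
    slope m = ((-4) − (-3)) / (5 − (-2)) = -1/7,
    intercept c = (-3) − m·(-2) = -23/7.
Extremal: y(x) = (-1/7) x - 23/7.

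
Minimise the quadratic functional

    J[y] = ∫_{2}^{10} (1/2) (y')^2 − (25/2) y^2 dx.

The Lagrangian is L = (1/2) (y')^2 − (25/2) y^2.
Compute ∂L/∂y = -25y, ∂L/∂y' = y'.
The Euler-Lagrange equation d/dx(∂L/∂y') − ∂L/∂y = 0 reduces to
    y'' + 25 y = 0.
Its general solution is
    y(x) = A sin(5x) + B cos(5x),
with A, B fixed by the endpoint conditions.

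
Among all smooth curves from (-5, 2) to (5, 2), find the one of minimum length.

Arc-length functional: J[y] = ∫ sqrt(1 + (y')^2) dx.
Lagrangian L = sqrt(1 + (y')^2) has no explicit y dependence, so ∂L/∂y = 0 and the Euler-Lagrange equation gives
    d/dx( y' / sqrt(1 + (y')^2) ) = 0  ⇒  y' / sqrt(1 + (y')^2) = const.
Hence y' is constant, so y(x) is affine.
Fitting the endpoints (-5, 2) and (5, 2):
    slope m = (2 − 2) / (5 − (-5)) = 0,
    intercept c = 2 − m·(-5) = 2.
Extremal: y(x) = 2.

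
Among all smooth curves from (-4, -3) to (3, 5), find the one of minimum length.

Arc-length functional: J[y] = ∫ sqrt(1 + (y')^2) dx.
Lagrangian L = sqrt(1 + (y')^2) has no explicit y dependence, so ∂L/∂y = 0 and the Euler-Lagrange equation gives
    d/dx( y' / sqrt(1 + (y')^2) ) = 0  ⇒  y' / sqrt(1 + (y')^2) = const.
Hence y' is constant, so y(x) is affine.
Fitting the endpoints (-4, -3) and (3, 5):
    slope m = (5 − (-3)) / (3 − (-4)) = 8/7,
    intercept c = (-3) − m·(-4) = 11/7.
Extremal: y(x) = (8/7) x + 11/7.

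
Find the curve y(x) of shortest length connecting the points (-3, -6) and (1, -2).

Arc-length functional: J[y] = ∫ sqrt(1 + (y')^2) dx.
Lagrangian L = sqrt(1 + (y')^2) has no explicit y dependence, so ∂L/∂y = 0 and the Euler-Lagrange equation gives
    d/dx( y' / sqrt(1 + (y')^2) ) = 0  ⇒  y' / sqrt(1 + (y')^2) = const.
Hence y' is constant, so y(x) is affine.
Fitting the endpoints (-3, -6) and (1, -2):
    slope m = ((-2) − (-6)) / (1 − (-3)) = 1,
    intercept c = (-6) − m·(-3) = -3.
Extremal: y(x) = x - 3.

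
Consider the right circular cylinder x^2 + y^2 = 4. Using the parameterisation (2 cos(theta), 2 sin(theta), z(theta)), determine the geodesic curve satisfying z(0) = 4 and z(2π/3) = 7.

Parameterise the cylinder of radius R = 2 as
    r(θ) = (2 cos θ, 2 sin θ, z(θ)).
The arc-length element is
    ds = sqrt(4 + (dz/dθ)^2) dθ,
so the Lagrangian is L = sqrt(4 + z'^2).
L depends on z' only, not on z or θ, so ∂L/∂z = 0 and
    ∂L/∂z' = z' / sqrt(4 + z'^2).
The Euler-Lagrange equation gives
    d/dθ( z' / sqrt(4 + z'^2) ) = 0,
so z' is constant. Integrating once:
    z(θ) = a θ + b,
a helix on the cylinder (a straight line when the cylinder is unrolled). The constants a, b are determined by the endpoint conditions.
With endpoint conditions z(0) = 4 and z(2π/3) = 7: from z(0) = b we get b = 4, and a·2π/3 + 4 = 7 gives a = 9/(2π), so
    z(θ) = (9/(2π)) θ + 4.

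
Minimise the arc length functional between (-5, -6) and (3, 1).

Arc-length functional: J[y] = ∫ sqrt(1 + (y')^2) dx.
Lagrangian L = sqrt(1 + (y')^2) has no explicit y dependence, so ∂L/∂y = 0 and the Euler-Lagrange equation gives
    d/dx( y' / sqrt(1 + (y')^2) ) = 0  ⇒  y' / sqrt(1 + (y')^2) = const.
Hence y' is constant, so y(x) is affine.
Fitting the endpoints (-5, -6) and (3, 1):
    slope m = (1 − (-6)) / (3 − (-5)) = 7/8,
    intercept c = (-6) − m·(-5) = -13/8.
Extremal: y(x) = (7/8) x - 13/8.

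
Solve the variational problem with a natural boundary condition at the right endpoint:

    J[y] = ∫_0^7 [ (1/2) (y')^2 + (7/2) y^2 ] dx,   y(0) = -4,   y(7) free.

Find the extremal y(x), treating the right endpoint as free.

The Lagrangian L = (1/2) (y')^2 + (7/2) y^2 gives
    ∂L/∂y = 7 y,   ∂L/∂y' = y'.
Euler-Lagrange: y'' − 7 y = 0.
With k = sqrt(7), the general solution is
    y(x) = A cosh(sqrt(7) x) + B sinh(sqrt(7) x).
Fixed left endpoint y(0) = -4 ⇒ A = -4.
The right endpoint x = 7 is free, so the natural (transversality) condition is ∂L/∂y' |_{x=7} = 0, i.e. y'(7) = 0.
Compute y'(x) = A k sinh(k x) + B k cosh(k x), so
    y'(7) = A k sinh(k·7) + B k cosh(k·7) = 0
    ⇒ B = −A tanh(k·7) = 4 tanh(sqrt(7)·7).
Therefore the extremal is
    y(x) = −4 cosh(sqrt(7) x) + 4 tanh(sqrt(7)·7) sinh(sqrt(7) x).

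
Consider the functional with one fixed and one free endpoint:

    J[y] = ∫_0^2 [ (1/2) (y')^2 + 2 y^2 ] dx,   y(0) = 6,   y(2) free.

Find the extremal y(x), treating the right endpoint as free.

The Lagrangian L = (1/2) (y')^2 + 2 y^2 gives
    ∂L/∂y = 4 y,   ∂L/∂y' = y'.
Euler-Lagrange: y'' − 4 y = 0.
With k = 2, the general solution is
    y(x) = A cosh(2 x) + B sinh(2 x).
Fixed left endpoint y(0) = 6 ⇒ A = 6.
The right endpoint x = 2 is free, so the natural (transversality) condition is ∂L/∂y' |_{x=2} = 0, i.e. y'(2) = 0.
Compute y'(x) = A k sinh(k x) + B k cosh(k x), so
    y'(2) = A k sinh(k·2) + B k cosh(k·2) = 0
    ⇒ B = −A tanh(k·2) = − 6 tanh(2·2).
Therefore the extremal is
    y(x) = 6 cosh(2 x) − 6 tanh(2·2) sinh(2 x).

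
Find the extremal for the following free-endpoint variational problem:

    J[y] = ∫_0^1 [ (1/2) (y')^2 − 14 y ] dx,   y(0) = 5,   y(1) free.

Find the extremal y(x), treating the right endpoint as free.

The Lagrangian L = (1/2) (y')^2 − 14 y gives
    ∂L/∂y = −14,   ∂L/∂y' = y'.
Euler-Lagrange: d/dx(y') − (−14) = 0, i.e. y'' + 14 = 0, so
    y(x) = −(14/2) x^2 + C1 x + C2.
Fixed left endpoint y(0) = 5 ⇒ C2 = 5.
The right endpoint x = 1 is free, so the natural (transversality) condition is ∂L/∂y' |_{x=1} = 0, i.e. y'(1) = 0.
Compute y'(x) = −14 x + C1, so y'(1) = −14 + C1 = 0 ⇒ C1 = 14.
Therefore the extremal is
    y(x) = −7 x^2 + 14 x + 5.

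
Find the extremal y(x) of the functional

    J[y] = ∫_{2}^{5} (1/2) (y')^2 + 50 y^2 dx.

The Lagrangian is L = (1/2) (y')^2 + 50 y^2.
Compute ∂L/∂y = 100y, ∂L/∂y' = y'.
The Euler-Lagrange equation d/dx(∂L/∂y') − ∂L/∂y = 0 reduces to
    y'' − 100 y = 0.
Its general solution is
    y(x) = A e^(10x) + B e^(−10x),
with A, B fixed by the endpoint conditions.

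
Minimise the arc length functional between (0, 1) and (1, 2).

Arc-length functional: J[y] = ∫ sqrt(1 + (y')^2) dx.
Lagrangian L = sqrt(1 + (y')^2) has no explicit y dependence, so ∂L/∂y = 0 and the Euler-Lagrange equation gives
    d/dx( y' / sqrt(1 + (y')^2) ) = 0  ⇒  y' / sqrt(1 + (y')^2) = const.
Hence y' is constant, so y(x) is affine.
Fitting the endpoints (0, 1) and (1, 2):
    slope m = (2 − 1) / (1 − 0) = 1,
    intercept c = 1 − m·0 = 1.
Extremal: y(x) = x + 1.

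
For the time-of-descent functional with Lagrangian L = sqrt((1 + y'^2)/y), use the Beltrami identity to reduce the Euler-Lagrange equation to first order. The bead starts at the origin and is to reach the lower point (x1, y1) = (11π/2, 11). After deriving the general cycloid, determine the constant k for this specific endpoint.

The Lagrangian L = sqrt((1 + y'^2) / y) has no explicit x dependence, so the Beltrami identity applies:
    L − y' ∂L/∂y' = C.
Compute ∂L/∂y' = y' / sqrt(y (1 + y'^2)).
Substitute:
    sqrt((1 + y'^2)/y) − y'·y' / sqrt(y (1 + y'^2))
    = (1 + y'^2) / sqrt(y (1 + y'^2)) − y'^2 / sqrt(y (1 + y'^2))
    = 1 / sqrt(y (1 + y'^2)) = C.
Squaring and rearranging gives the first integral
    y (1 + y'^2) = 1/C^2 =: k   (constant).
Solving this first-order ODE by the substitution
    y = (k/2)(1 − cos θ)
yields the cycloid parameterisation
    x(θ) = (k/2)(θ − sin θ),   y(θ) = (k/2)(1 − cos θ).
The constant k is fixed by the endpoint condition.
Now fit the given lower endpoint (x1, y1) = (11π/2, 11). At the bottom of the first arch (θ = π), the parametric equations give
    y(π) = (k/2)(1 − cos π) = k,
    x(π) = (k/2)(π − sin π) = kπ/2.
Matching y(π) = 11 gives k = 11, consistent with x(π) = 11π/2. Therefore the specific cycloid is
    x(θ) = (11/2)(θ − sin θ),   y(θ) = (11/2)(1 − cos θ).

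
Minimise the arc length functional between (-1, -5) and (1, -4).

Arc-length functional: J[y] = ∫ sqrt(1 + (y')^2) dx.
Lagrangian L = sqrt(1 + (y')^2) has no explicit y dependence, so ∂L/∂y = 0 and the Euler-Lagrange equation gives
    d/dx( y' / sqrt(1 + (y')^2) ) = 0  ⇒  y' / sqrt(1 + (y')^2) = const.
Hence y' is constant, so y(x) is affine.
Fitting the endpoints (-1, -5) and (1, -4):
    slope m = ((-4) − (-5)) / (1 − (-1)) = 1/2,
    intercept c = (-5) − m·(-1) = -9/2.
Extremal: y(x) = (1/2) x - 9/2.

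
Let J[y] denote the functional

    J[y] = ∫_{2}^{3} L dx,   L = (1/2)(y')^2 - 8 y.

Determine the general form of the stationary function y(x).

The Lagrangian is L = (1/2)(y')^2 - 8 y.
∂L/∂y = -8.
∂L/∂y' = y'.
The Euler-Lagrange equation d/dx(∂L/∂y') − ∂L/∂y = 0 becomes:
    y'' + 8 = 0
General solution: y(x) = -4 x^2 + A x + B, where A and B are arbitrary constants fixed by the endpoint conditions.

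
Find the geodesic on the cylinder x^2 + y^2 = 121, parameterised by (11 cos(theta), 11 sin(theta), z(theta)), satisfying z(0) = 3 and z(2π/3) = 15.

Parameterise the cylinder of radius R = 11 as
    r(θ) = (11 cos θ, 11 sin θ, z(θ)).
The arc-length element is
    ds = sqrt(121 + (dz/dθ)^2) dθ,
so the Lagrangian is L = sqrt(121 + z'^2).
L depends on z' only, not on z or θ, so ∂L/∂z = 0 and
    ∂L/∂z' = z' / sqrt(121 + z'^2).
The Euler-Lagrange equation gives
    d/dθ( z' / sqrt(121 + z'^2) ) = 0,
so z' is constant. Integrating once:
    z(θ) = a θ + b,
a helix on the cylinder (a straight line when the cylinder is unrolled). The constants a, b are determined by the endpoint conditions.
With endpoint conditions z(0) = 3 and z(2π/3) = 15: from z(0) = b we get b = 3, and a·2π/3 + 3 = 15 gives a = 18/π, so
    z(θ) = (18/π) θ + 3.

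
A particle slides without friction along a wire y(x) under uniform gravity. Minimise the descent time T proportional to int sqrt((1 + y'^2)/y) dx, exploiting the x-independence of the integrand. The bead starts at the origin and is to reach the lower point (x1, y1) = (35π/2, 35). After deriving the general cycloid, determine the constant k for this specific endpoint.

The Lagrangian L = sqrt((1 + y'^2) / y) has no explicit x dependence, so the Beltrami identity applies:
    L − y' ∂L/∂y' = C.
Compute ∂L/∂y' = y' / sqrt(y (1 + y'^2)).
Substitute:
    sqrt((1 + y'^2)/y) − y'·y' / sqrt(y (1 + y'^2))
    = (1 + y'^2) / sqrt(y (1 + y'^2)) − y'^2 / sqrt(y (1 + y'^2))
    = 1 / sqrt(y (1 + y'^2)) = C.
Squaring and rearranging gives the first integral
    y (1 + y'^2) = 1/C^2 =: k   (constant).
Solving this first-order ODE by the substitution
    y = (k/2)(1 − cos θ)
yields the cycloid parameterisation
    x(θ) = (k/2)(θ − sin θ),   y(θ) = (k/2)(1 − cos θ).
The constant k is fixed by the endpoint condition.
Now fit the given lower endpoint (x1, y1) = (35π/2, 35). At the bottom of the first arch (θ = π), the parametric equations give
    y(π) = (k/2)(1 − cos π) = k,
    x(π) = (k/2)(π − sin π) = kπ/2.
Matching y(π) = 35 gives k = 35, consistent with x(π) = 35π/2. Therefore the specific cycloid is
    x(θ) = (35/2)(θ − sin θ),   y(θ) = (35/2)(1 − cos θ).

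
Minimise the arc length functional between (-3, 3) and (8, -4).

Arc-length functional: J[y] = ∫ sqrt(1 + (y')^2) dx.
Lagrangian L = sqrt(1 + (y')^2) has no explicit y dependence, so ∂L/∂y = 0 and the Euler-Lagrange equation gives
    d/dx( y' / sqrt(1 + (y')^2) ) = 0  ⇒  y' / sqrt(1 + (y')^2) = const.
Hence y' is constant, so y(x) is affine.
Fitting the endpoints (-3, 3) and (8, -4):
    slope m = ((-4) − 3) / (8 − (-3)) = -7/11,
    intercept c = 3 − m·(-3) = 12/11.
Extremal: y(x) = (-7/11) x + 12/11.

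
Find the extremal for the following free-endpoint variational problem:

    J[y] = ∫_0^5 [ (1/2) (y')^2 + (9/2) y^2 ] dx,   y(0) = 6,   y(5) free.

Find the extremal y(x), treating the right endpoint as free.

The Lagrangian L = (1/2) (y')^2 + (9/2) y^2 gives
    ∂L/∂y = 9 y,   ∂L/∂y' = y'.
Euler-Lagrange: y'' − 9 y = 0.
With k = 3, the general solution is
    y(x) = A cosh(3 x) + B sinh(3 x).
Fixed left endpoint y(0) = 6 ⇒ A = 6.
The right endpoint x = 5 is free, so the natural (transversality) condition is ∂L/∂y' |_{x=5} = 0, i.e. y'(5) = 0.
Compute y'(x) = A k sinh(k x) + B k cosh(k x), so
    y'(5) = A k sinh(k·5) + B k cosh(k·5) = 0
    ⇒ B = −A tanh(k·5) = − 6 tanh(3·5).
Therefore the extremal is
    y(x) = 6 cosh(3 x) − 6 tanh(3·5) sinh(3 x).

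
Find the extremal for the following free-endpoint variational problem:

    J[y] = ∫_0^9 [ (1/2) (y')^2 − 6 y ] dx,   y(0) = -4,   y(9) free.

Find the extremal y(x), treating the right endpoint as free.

The Lagrangian L = (1/2) (y')^2 − 6 y gives
    ∂L/∂y = −6,   ∂L/∂y' = y'.
Euler-Lagrange: d/dx(y') − (−6) = 0, i.e. y'' + 6 = 0, so
    y(x) = −(6/2) x^2 + C1 x + C2.
Fixed left endpoint y(0) = -4 ⇒ C2 = -4.
The right endpoint x = 9 is free, so the natural (transversality) condition is ∂L/∂y' |_{x=9} = 0, i.e. y'(9) = 0.
Compute y'(x) = −6 x + C1, so y'(9) = −54 + C1 = 0 ⇒ C1 = 54.
Therefore the extremal is
    y(x) = −3 x^2 + 54 x − 4.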